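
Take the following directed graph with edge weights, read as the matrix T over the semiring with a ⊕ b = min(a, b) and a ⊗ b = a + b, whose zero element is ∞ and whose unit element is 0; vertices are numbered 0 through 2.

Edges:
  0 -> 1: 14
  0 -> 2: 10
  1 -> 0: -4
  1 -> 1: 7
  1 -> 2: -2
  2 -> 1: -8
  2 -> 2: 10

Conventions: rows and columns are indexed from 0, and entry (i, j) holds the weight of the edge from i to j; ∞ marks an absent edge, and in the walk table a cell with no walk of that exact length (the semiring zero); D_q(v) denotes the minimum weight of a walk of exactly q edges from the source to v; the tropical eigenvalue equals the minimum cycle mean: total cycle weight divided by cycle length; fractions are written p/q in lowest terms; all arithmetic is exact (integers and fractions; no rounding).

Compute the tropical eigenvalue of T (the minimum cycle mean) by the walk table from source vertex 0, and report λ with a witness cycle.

q=0: [0, ∞, ∞]
q=1: [∞, 14, 10]
q=2: [10, 2, 12]
q=3: [-2, 4, 0]
Optimal cycle mean attained by: cycle 1->2->1, total (-2) + (-8), length 2.
Answer: λ = -5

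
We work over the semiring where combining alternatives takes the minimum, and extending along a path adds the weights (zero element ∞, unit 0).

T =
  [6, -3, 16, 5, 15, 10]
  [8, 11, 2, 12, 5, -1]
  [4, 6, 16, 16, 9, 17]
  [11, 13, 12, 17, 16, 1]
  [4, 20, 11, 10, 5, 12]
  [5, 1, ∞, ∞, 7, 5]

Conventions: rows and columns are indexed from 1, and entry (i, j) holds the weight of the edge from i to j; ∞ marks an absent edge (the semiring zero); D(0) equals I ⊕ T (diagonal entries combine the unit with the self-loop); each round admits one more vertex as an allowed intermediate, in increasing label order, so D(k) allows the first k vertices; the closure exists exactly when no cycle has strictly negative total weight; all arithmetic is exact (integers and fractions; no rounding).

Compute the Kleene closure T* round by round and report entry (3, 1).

D(0):
  [0, -3, 16, 5, 15, 10]
  [8, 0, 2, 12, 5, -1]
  [4, 6, 0, 16, 9, 17]
  [11, 13, 12, 0, 16, 1]
  [4, 20, 11, 10, 0, 12]
  [5, 1, ∞, ∞, 7, 0]
D(1):
  [0, -3, 16, 5, 15, 10]
  [8, 0, 2, 12, 5, -1]
  [4, 1, 0, 9, 9, 14]
  [11, 8, 12, 0, 16, 1]
  [4, 1, 11, 9, 0, 12]
  [5, 1, 21, 10, 7, 0]
D(2):
  [0, -3, -1, 5, 2, -4]
  [8, 0, 2, 12, 5, -1]
  [4, 1, 0, 9, 6, 0]
  [11, 8, 10, 0, 13, 1]
  [4, 1, 3, 9, 0, 0]
  [5, 1, 3, 10, 6, 0]
D(3):
  [0, -3, -1, 5, 2, -4]
  [6, 0, 2, 11, 5, -1]
  [4, 1, 0, 9, 6, 0]
  [11, 8, 10, 0, 13, 1]
  [4, 1, 3, 9, 0, 0]
  [5, 1, 3, 10, 6, 0]
D(4):
  [0, -3, -1, 5, 2, -4]
  [6, 0, 2, 11, 5, -1]
  [4, 1, 0, 9, 6, 0]
  [11, 8, 10, 0, 13, 1]
  [4, 1, 3, 9, 0, 0]
  [5, 1, 3, 10, 6, 0]
D(5):
  [0, -3, -1, 5, 2, -4]
  [6, 0, 2, 11, 5, -1]
  [4, 1, 0, 9, 6, 0]
  [11, 8, 10, 0, 13, 1]
  [4, 1, 3, 9, 0, 0]
  [5, 1, 3, 10, 6, 0]
D(6):
  [0, -3, -1, 5, 2, -4]
  [4, 0, 2, 9, 5, -1]
  [4, 1, 0, 9, 6, 0]
  [6, 2, 4, 0, 7, 1]
  [4, 1, 3, 9, 0, 0]
  [5, 1, 3, 10, 6, 0]
Answer: T*[3][1] = 4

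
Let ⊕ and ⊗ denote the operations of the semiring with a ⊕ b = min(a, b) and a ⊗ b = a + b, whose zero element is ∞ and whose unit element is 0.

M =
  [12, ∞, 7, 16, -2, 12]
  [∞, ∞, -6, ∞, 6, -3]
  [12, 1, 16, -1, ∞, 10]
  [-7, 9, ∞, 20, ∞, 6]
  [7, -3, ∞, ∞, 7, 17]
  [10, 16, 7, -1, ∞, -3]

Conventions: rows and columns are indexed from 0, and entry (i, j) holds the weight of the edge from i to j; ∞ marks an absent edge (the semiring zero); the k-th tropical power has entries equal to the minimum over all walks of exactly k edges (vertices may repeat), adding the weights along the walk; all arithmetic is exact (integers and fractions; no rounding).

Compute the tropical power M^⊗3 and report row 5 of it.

M^⊗2:
  [5, -5, 19, 6, 5, 9]
  [6, -5, 4, -7, 13, -6]
  [-8, 8, -5, 9, 7, -2]
  [5, 22, 0, 5, -9, 3]
  [14, 4, -9, 16, 3, -6]
  [-8, 8, 4, -4, 8, -6]
M^⊗3:
  [-1, 2, -11, 8, 1, -8]
  [-14, 2, -11, -7, 1, -9]
  [2, -4, -1, -6, -10, -5]
  [-2, -12, 10, -1, -2, 0]
  [3, -8, -2, -10, 10, -9]
  [-11, 5, -1, -7, -10, -9]
Answer: row 5 of M^⊗3 = [-11, 5, -1, -7, -10, -9]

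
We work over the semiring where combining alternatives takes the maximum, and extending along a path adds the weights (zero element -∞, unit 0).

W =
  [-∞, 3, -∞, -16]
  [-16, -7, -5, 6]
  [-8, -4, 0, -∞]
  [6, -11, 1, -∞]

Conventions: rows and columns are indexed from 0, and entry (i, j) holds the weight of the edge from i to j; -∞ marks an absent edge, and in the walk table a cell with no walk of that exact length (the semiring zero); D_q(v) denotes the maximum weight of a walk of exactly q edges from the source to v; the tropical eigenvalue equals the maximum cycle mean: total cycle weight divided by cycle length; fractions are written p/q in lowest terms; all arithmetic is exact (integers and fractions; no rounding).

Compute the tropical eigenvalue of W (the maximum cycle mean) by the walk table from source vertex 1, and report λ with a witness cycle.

q=0: [-∞, 0, -∞, -∞]
q=1: [-16, -7, -5, 6]
q=2: [12, -5, 7, -1]
q=3: [5, 15, 7, 1]
q=4: [7, 8, 10, 21]
Optimal cycle mean attained by: cycle 0->1->3->0, total 3 + 6 + 6, length 3.
Answer: λ = 5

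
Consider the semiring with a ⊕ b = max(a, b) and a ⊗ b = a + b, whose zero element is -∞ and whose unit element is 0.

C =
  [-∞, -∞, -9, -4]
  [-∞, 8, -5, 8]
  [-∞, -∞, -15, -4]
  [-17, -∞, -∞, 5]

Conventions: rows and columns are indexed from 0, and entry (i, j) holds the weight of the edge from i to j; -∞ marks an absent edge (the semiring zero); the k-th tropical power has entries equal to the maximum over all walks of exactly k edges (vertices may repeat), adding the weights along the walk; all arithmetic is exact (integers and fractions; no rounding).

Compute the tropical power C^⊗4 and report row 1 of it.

C^⊗2:
  [-21, -∞, -24, 1]
  [-9, 16, 3, 16]
  [-21, -∞, -30, 1]
  [-12, -∞, -26, 10]
C^⊗3:
  [-16, -∞, -30, 6]
  [-1, 24, 11, 24]
  [-16, -∞, -30, 6]
  [-7, -∞, -21, 15]
C^⊗4:
  [-11, -∞, -25, 11]
  [7, 32, 19, 32]
  [-11, -∞, -25, 11]
  [-2, -∞, -16, 20]
Answer: row 1 of C^⊗4 = [7, 32, 19, 32]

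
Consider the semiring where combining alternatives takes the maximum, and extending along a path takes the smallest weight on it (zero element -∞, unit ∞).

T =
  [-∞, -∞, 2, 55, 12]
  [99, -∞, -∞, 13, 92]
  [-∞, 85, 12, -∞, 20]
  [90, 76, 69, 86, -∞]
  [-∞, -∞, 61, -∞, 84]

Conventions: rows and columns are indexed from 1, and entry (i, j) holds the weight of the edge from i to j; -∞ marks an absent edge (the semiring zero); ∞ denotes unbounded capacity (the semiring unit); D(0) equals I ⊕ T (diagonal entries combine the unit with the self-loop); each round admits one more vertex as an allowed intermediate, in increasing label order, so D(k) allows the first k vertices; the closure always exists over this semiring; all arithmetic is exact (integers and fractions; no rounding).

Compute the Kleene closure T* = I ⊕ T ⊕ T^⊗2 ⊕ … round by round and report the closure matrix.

D(0):
  [∞, -∞, 2, 55, 12]
  [99, ∞, -∞, 13, 92]
  [-∞, 85, ∞, -∞, 20]
  [90, 76, 69, ∞, -∞]
  [-∞, -∞, 61, -∞, ∞]
D(1):
  [∞, -∞, 2, 55, 12]
  [99, ∞, 2, 55, 92]
  [-∞, 85, ∞, -∞, 20]
  [90, 76, 69, ∞, 12]
  [-∞, -∞, 61, -∞, ∞]
D(2):
  [∞, -∞, 2, 55, 12]
  [99, ∞, 2, 55, 92]
  [85, 85, ∞, 55, 85]
  [90, 76, 69, ∞, 76]
  [-∞, -∞, 61, -∞, ∞]
D(3):
  [∞, 2, 2, 55, 12]
  [99, ∞, 2, 55, 92]
  [85, 85, ∞, 55, 85]
  [90, 76, 69, ∞, 76]
  [61, 61, 61, 55, ∞]
D(4):
  [∞, 55, 55, 55, 55]
  [99, ∞, 55, 55, 92]
  [85, 85, ∞, 55, 85]
  [90, 76, 69, ∞, 76]
  [61, 61, 61, 55, ∞]
D(5):
  [∞, 55, 55, 55, 55]
  [99, ∞, 61, 55, 92]
  [85, 85, ∞, 55, 85]
  [90, 76, 69, ∞, 76]
  [61, 61, 61, 55, ∞]
Answer: T* = [[∞, 55, 55, 55, 55], [99, ∞, 61, 55, 92], [85, 85, ∞, 55, 85], [90, 76, 69, ∞, 76], [61, 61, 61, 55, ∞]]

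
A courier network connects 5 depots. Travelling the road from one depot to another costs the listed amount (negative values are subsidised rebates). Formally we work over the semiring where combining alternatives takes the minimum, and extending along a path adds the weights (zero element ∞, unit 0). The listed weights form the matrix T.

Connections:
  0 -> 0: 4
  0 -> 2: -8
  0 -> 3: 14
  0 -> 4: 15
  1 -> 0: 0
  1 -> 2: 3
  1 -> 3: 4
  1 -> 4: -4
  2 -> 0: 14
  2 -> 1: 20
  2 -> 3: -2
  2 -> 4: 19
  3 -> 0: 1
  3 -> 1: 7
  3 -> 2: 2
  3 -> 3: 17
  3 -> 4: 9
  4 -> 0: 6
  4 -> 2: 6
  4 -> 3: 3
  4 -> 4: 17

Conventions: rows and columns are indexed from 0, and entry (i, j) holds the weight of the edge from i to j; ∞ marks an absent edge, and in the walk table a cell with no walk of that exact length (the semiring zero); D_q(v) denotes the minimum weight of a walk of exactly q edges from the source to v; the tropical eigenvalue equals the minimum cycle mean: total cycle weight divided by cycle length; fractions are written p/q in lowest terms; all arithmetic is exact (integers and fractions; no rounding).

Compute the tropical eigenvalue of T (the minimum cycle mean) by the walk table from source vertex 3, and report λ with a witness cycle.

q=0: [∞, ∞, ∞, 0, ∞]
q=1: [1, 7, 2, 17, 9]
q=2: [5, 22, -7, 0, 3]
q=3: [1, 7, -3, -9, 9]
q=4: [-8, -2, -7, -5, 0]
q=5: [-4, 2, -16, -9, -6]
Optimal cycle mean attained by: cycle 0->2->3->0, total (-8) + (-2) + 1, length 3.
Answer: λ = -3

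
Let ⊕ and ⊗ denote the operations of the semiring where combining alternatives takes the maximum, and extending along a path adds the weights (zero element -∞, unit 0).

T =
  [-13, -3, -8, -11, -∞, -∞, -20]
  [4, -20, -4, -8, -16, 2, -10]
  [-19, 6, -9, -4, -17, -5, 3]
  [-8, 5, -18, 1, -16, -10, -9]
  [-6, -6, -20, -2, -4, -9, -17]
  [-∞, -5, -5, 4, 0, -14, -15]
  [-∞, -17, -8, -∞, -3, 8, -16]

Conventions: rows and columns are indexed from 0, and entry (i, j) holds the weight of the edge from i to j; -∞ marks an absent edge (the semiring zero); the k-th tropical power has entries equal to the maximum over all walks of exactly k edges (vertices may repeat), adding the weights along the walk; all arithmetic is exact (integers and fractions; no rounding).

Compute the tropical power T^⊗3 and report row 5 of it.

T^⊗2:
  [1, -2, -7, -10, -19, -1, -5]
  [-9, 2, -3, 6, 2, -2, -1]
  [10, 1, 2, -1, 0, 11, -4]
  [9, 6, 1, 2, -10, 7, -5]
  [-2, 3, -10, -1, -8, -4, -11]
  [-1, 9, -9, 5, -4, -3, -2]
  [-9, 3, 3, 12, 8, -6, -5]
T^⊗3:
  [2, -1, -6, 3, -1, 3, -4]
  [6, 11, -2, 7, -2, 7, 0]
  [5, 8, 6, 15, 11, 4, 5]
  [10, 7, 2, 11, 7, 8, 4]
  [7, 4, -1, 0, -4, 5, -7]
  [13, 10, 5, 6, -3, 11, -1]
  [7, 17, -1, 13, 4, 5, 6]
Answer: row 5 of T^⊗3 = [13, 10, 5, 6, -3, 11, -1]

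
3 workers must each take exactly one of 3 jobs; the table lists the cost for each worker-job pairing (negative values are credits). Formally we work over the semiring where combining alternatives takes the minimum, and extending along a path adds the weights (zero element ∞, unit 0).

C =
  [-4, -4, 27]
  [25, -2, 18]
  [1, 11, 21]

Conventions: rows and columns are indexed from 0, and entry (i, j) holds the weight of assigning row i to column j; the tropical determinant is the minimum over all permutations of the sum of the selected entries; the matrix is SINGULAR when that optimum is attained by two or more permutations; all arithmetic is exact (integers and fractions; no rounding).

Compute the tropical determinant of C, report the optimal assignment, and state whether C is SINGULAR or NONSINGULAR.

σ = (0, 1, 2): (-4) + (-2) + 21 = 15
σ = (0, 2, 1): (-4) + 18 + 11 = 25
σ = (1, 0, 2): (-4) + 25 + 21 = 42
σ = (1, 2, 0): (-4) + 18 + 1 = 15
σ = (2, 0, 1): 27 + 25 + 11 = 63
σ = (2, 1, 0): 27 + (-2) + 1 = 26
Optimal value attained by: σ = (0, 1, 2).
Answer: det⊕(C) = 15; verdict: SINGULAR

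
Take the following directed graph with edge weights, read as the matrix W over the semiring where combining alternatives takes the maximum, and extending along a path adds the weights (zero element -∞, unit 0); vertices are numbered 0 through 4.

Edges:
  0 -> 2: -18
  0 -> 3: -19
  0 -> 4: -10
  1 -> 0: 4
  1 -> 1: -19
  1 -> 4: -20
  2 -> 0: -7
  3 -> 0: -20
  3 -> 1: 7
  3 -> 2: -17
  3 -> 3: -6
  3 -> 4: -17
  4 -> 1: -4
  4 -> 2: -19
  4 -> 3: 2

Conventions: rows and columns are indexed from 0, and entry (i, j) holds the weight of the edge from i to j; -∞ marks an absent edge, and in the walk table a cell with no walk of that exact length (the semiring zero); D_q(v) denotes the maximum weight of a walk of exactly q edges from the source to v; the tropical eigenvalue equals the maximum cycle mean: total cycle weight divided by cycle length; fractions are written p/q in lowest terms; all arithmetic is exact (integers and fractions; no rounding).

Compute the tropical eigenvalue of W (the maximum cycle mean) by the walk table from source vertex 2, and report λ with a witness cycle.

q=0: [-∞, -∞, 0, -∞, -∞]
q=1: [-7, -∞, -∞, -∞, -∞]
q=2: [-∞, -∞, -25, -26, -17]
q=3: [-32, -19, -36, -15, -43]
q=4: [-15, -8, -32, -21, -32]
q=5: [-4, -14, -33, -27, -25]
Optimal cycle mean attained by: cycle 0->4->3->1->0, total (-10) + 2 + 7 + 4, length 4.
Answer: λ = 3/4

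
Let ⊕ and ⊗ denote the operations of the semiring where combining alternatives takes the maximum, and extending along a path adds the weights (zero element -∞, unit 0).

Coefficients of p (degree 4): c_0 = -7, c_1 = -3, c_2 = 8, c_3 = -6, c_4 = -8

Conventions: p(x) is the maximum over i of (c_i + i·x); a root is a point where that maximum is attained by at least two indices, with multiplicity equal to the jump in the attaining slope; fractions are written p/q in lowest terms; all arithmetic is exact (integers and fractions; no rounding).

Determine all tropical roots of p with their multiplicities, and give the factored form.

hull edge (i=0, c=-7) to (i=2, c=8): slope 15/2, span 2
hull edge (i=2, c=8) to (i=4, c=-8): slope -8, span 2
Factored form: p(x) = -8 ⊗ (x ⊕ (-15/2)) ⊗ (x ⊕ (-15/2)) ⊗ (x ⊕ 8) ⊗ (x ⊕ 8)
Answer: roots = -15/2 (mult 2), 8 (mult 2)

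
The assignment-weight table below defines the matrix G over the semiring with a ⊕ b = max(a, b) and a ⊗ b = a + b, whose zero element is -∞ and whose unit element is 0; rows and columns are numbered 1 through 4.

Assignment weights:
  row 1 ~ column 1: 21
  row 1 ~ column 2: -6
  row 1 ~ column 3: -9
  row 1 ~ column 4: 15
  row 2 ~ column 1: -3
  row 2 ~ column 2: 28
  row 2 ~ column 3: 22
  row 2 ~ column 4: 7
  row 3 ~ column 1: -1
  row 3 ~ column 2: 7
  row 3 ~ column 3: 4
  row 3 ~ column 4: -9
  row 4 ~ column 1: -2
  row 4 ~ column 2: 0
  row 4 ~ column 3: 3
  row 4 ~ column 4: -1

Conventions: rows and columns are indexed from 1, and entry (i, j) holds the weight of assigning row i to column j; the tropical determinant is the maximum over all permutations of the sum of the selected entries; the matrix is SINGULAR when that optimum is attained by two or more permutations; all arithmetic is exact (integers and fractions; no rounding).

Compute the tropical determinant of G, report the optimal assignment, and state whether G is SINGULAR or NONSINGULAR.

σ = (1, 2, 3, 4): 21 + 28 + 4 + (-1) = 52
σ = (1, 2, 4, 3): 21 + 28 + (-9) + 3 = 43
σ = (1, 3, 2, 4): 21 + 22 + 7 + (-1) = 49
σ = (1, 3, 4, 2): 21 + 22 + (-9) + 0 = 34
σ = (1, 4, 2, 3): 21 + 7 + 7 + 3 = 38
σ = (1, 4, 3, 2): 21 + 7 + 4 + 0 = 32
σ = (2, 1, 3, 4): (-6) + (-3) + 4 + (-1) = -6
σ = (2, 1, 4, 3): (-6) + (-3) + (-9) + 3 = -15
σ = (2, 3, 1, 4): (-6) + 22 + (-1) + (-1) = 14
σ = (2, 3, 4, 1): (-6) + 22 + (-9) + (-2) = 5
σ = (2, 4, 1, 3): (-6) + 7 + (-1) + 3 = 3
σ = (2, 4, 3, 1): (-6) + 7 + 4 + (-2) = 3
σ = (3, 1, 2, 4): (-9) + (-3) + 7 + (-1) = -6
σ = (3, 1, 4, 2): (-9) + (-3) + (-9) + 0 = -21
σ = (3, 2, 1, 4): (-9) + 28 + (-1) + (-1) = 17
σ = (3, 2, 4, 1): (-9) + 28 + (-9) + (-2) = 8
σ = (3, 4, 1, 2): (-9) + 7 + (-1) + 0 = -3
σ = (3, 4, 2, 1): (-9) + 7 + 7 + (-2) = 3
σ = (4, 1, 2, 3): 15 + (-3) + 7 + 3 = 22
σ = (4, 1, 3, 2): 15 + (-3) + 4 + 0 = 16
σ = (4, 2, 1, 3): 15 + 28 + (-1) + 3 = 45
σ = (4, 2, 3, 1): 15 + 28 + 4 + (-2) = 45
σ = (4, 3, 1, 2): 15 + 22 + (-1) + 0 = 36
σ = (4, 3, 2, 1): 15 + 22 + 7 + (-2) = 42
Optimal value attained by: σ = (1, 2, 3, 4).
Answer: det⊕(G) = 52; verdict: NONSINGULAR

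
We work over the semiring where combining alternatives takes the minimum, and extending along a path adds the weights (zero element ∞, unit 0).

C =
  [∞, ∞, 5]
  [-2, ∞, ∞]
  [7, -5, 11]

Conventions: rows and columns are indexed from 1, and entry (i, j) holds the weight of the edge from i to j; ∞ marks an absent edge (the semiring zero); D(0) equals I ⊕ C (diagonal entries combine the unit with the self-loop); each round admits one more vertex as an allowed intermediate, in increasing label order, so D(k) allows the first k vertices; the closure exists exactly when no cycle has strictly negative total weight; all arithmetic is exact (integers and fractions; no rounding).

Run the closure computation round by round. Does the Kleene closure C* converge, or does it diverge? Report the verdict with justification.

D(0):
  [0, ∞, 5]
  [-2, 0, ∞]
  [7, -5, 0]
D(1):
  [0, ∞, 5]
  [-2, 0, 3]
  [7, -5, 0]
Detection: at round 2, diagonal entry (3, 3) turns strictly negative.
Key observation: the cycle 3->2->1->3 has total weight (-5) + (-2) + 5, which is strictly negative.
Answer: DIVERGES — negative cycle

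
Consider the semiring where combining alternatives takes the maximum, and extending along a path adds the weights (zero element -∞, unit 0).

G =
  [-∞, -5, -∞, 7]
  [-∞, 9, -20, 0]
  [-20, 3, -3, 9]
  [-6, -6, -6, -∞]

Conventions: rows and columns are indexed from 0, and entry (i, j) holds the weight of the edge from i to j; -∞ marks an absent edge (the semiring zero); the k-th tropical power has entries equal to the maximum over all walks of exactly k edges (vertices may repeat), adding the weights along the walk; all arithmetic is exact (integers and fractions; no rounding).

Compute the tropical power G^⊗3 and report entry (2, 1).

G^⊗2:
  [1, 4, 1, -5]
  [-6, 18, -6, 9]
  [3, 12, 3, 6]
  [-26, 3, -9, 3]
G^⊗3:
  [-11, 13, -2, 10]
  [3, 27, 3, 18]
  [0, 21, 0, 12]
  [-3, 12, -3, 3]
Key observation: the optimum is the walk 2->1->1->1, with weight 3 + 9 + 9 = 21.
Optimal value attained by: walk 2->1->1->1.
Answer: (G^⊗3)[2][1] = 21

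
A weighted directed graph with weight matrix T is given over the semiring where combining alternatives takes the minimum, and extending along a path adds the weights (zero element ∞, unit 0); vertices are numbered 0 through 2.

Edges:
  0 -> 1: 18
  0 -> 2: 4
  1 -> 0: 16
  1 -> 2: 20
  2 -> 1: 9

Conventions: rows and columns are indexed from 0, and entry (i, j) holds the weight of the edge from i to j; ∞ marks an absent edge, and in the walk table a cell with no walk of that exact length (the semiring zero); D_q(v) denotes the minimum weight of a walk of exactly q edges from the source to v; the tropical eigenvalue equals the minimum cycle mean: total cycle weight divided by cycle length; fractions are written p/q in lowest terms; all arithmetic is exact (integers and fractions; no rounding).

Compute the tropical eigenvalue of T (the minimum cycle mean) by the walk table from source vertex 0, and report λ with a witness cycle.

q=0: [0, ∞, ∞]
q=1: [∞, 18, 4]
q=2: [34, 13, 38]
q=3: [29, 47, 33]
Optimal cycle mean attained by: cycle 0->2->1->0, total 4 + 9 + 16, length 3.
Answer: λ = 29/3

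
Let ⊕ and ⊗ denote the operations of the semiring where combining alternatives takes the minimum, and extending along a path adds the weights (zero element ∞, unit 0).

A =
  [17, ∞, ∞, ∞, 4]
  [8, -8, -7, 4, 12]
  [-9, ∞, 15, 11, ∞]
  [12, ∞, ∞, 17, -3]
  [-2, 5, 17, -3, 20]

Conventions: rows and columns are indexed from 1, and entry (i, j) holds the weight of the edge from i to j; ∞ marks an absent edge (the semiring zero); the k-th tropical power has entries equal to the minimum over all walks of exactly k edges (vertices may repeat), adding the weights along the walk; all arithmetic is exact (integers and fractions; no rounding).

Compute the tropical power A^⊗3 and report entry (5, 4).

A^⊗2:
  [2, 9, 21, 1, 21]
  [-16, -16, -15, -4, 1]
  [6, ∞, 30, 26, -5]
  [-5, 2, 14, -6, 14]
  [8, -3, -2, 9, -6]
A^⊗3:
  [12, 1, 2, 13, -2]
  [-24, -24, -23, -12, -12]
  [-7, 0, 12, -8, 10]
  [5, -6, -5, 6, -9]
  [-11, -11, -10, -9, 6]
Key observation: the optimum is the walk 5->4->5->4, with weight (-3) + (-3) + (-3) = -9.
Optimal value attained by: walk 5->4->5->4.
Answer: (A^⊗3)[5][4] = -9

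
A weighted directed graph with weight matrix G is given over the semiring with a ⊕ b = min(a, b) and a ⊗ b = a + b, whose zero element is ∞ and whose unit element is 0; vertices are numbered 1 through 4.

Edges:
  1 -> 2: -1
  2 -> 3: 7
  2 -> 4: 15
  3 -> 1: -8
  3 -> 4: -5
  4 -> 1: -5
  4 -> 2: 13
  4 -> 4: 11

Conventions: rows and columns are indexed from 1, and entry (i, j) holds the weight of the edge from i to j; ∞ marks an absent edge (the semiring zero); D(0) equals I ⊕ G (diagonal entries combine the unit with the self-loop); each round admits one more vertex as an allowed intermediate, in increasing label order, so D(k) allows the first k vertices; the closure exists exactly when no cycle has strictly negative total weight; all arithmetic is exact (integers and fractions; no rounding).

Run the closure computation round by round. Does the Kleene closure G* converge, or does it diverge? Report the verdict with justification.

D(0):
  [0, -1, ∞, ∞]
  [∞, 0, 7, 15]
  [-8, ∞, 0, -5]
  [-5, 13, ∞, 0]
D(1):
  [0, -1, ∞, ∞]
  [∞, 0, 7, 15]
  [-8, -9, 0, -5]
  [-5, -6, ∞, 0]
Detection: at round 2, diagonal entry (3, 3) turns strictly negative.
Key observation: the cycle 3->1->2->3 has total weight (-8) + (-1) + 7, which is strictly negative.
Answer: DIVERGES — negative cycle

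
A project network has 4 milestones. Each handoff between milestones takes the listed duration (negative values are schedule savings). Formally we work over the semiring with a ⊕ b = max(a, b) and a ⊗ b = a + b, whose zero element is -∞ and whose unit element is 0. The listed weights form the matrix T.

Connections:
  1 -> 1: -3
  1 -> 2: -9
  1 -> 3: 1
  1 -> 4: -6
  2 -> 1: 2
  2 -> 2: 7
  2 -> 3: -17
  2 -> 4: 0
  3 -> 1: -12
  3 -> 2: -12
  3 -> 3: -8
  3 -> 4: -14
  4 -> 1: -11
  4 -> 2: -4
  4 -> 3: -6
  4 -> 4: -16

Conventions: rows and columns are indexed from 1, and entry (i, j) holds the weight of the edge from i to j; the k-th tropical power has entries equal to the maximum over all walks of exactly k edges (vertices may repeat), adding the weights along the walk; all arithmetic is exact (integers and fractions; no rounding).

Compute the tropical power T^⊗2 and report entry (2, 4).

T^⊗2:
  [-6, -2, -2, -9]
  [9, 14, 3, 7]
  [-10, -5, -11, -12]
  [-2, 3, -10, -4]
Key observation: the optimum is the walk 2->2->4, with weight 7 + 0 = 7.
Optimal value attained by: walk 2->2->4.
Answer: (T^⊗2)[2][4] = 7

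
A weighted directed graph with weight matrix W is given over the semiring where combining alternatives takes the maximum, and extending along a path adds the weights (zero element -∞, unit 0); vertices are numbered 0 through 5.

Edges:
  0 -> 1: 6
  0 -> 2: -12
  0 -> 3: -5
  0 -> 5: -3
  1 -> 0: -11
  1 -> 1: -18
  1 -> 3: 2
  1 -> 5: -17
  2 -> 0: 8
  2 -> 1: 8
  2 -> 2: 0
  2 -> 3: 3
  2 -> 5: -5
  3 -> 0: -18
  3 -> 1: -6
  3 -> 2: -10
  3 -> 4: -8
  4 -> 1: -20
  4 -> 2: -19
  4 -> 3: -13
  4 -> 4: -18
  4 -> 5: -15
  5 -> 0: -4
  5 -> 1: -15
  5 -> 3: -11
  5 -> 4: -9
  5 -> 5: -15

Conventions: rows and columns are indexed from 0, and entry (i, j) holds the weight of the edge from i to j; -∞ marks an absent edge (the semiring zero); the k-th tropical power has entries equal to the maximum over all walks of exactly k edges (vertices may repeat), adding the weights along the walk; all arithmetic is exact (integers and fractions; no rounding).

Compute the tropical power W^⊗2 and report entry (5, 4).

W^⊗2:
  [-4, -4, -12, 8, -12, -11]
  [-16, -4, -8, -16, -6, -14]
  [8, 14, 0, 10, -5, 5]
  [-2, -2, -10, -4, -26, -15]
  [-11, -11, -19, -16, -21, -24]
  [-19, 2, -16, -9, -19, -7]
Key observation: the optimum is the walk 5->3->4, with weight (-11) + (-8) = -19.
Optimal value attained by: walk 5->3->4.
Answer: (W^⊗2)[5][4] = -19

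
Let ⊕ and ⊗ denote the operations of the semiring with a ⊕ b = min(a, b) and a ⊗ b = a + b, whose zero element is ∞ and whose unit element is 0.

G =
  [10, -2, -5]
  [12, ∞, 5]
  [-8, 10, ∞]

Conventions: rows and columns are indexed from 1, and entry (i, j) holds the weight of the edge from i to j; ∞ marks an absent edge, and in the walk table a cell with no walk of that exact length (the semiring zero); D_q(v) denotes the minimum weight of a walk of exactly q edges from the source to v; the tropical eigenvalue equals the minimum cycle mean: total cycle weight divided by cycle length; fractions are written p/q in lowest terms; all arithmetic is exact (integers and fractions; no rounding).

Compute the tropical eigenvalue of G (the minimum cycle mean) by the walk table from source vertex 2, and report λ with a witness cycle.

q=0: [∞, 0, ∞]
q=1: [12, ∞, 5]
q=2: [-3, 10, 7]
q=3: [-1, -5, -8]
Optimal cycle mean attained by: cycle 1->3->1, total (-5) + (-8), length 2.
Answer: λ = -13/2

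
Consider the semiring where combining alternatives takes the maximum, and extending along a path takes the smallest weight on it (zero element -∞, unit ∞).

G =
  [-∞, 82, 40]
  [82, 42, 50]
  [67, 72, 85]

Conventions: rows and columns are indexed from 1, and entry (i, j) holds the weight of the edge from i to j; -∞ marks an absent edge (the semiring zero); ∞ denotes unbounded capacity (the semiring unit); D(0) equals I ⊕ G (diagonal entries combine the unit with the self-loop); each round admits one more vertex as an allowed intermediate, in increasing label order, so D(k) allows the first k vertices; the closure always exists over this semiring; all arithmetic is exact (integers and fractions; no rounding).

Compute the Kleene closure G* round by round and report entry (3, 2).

D(0):
  [∞, 82, 40]
  [82, ∞, 50]
  [67, 72, ∞]
D(1):
  [∞, 82, 40]
  [82, ∞, 50]
  [67, 72, ∞]
D(2):
  [∞, 82, 50]
  [82, ∞, 50]
  [72, 72, ∞]
D(3):
  [∞, 82, 50]
  [82, ∞, 50]
  [72, 72, ∞]
Answer: G*[3][2] = 72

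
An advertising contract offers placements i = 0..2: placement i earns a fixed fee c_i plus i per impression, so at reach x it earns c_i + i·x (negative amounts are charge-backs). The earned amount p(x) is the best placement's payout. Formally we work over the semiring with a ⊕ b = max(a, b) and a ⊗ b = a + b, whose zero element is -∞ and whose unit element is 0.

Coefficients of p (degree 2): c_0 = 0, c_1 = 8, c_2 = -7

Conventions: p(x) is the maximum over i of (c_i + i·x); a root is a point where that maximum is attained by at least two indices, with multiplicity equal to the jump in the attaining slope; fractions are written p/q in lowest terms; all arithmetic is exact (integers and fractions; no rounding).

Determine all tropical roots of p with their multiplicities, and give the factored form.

hull edge (i=0, c=0) to (i=1, c=8): slope 8, span 1
hull edge (i=1, c=8) to (i=2, c=-7): slope -15, span 1
Factored form: p(x) = -7 ⊗ (x ⊕ (-8)) ⊗ (x ⊕ 15)
Answer: roots = -8 (mult 1), 15 (mult 1)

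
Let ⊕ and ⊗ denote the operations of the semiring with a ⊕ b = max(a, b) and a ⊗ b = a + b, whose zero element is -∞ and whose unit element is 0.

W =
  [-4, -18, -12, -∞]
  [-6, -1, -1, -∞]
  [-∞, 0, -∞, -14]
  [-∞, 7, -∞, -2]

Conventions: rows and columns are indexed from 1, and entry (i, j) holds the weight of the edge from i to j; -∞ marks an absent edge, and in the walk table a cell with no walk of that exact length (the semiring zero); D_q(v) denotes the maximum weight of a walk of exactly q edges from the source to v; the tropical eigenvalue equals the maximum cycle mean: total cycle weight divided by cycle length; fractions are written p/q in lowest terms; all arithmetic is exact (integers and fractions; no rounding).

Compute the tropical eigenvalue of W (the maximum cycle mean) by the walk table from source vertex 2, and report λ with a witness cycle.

q=0: [-∞, 0, -∞, -∞]
q=1: [-6, -1, -1, -∞]
q=2: [-7, -1, -2, -15]
q=3: [-7, -2, -2, -16]
q=4: [-8, -2, -3, -16]
Optimal cycle mean attained by: cycle 2->3->2, total (-1) + 0, length 2.
Answer: λ = -1/2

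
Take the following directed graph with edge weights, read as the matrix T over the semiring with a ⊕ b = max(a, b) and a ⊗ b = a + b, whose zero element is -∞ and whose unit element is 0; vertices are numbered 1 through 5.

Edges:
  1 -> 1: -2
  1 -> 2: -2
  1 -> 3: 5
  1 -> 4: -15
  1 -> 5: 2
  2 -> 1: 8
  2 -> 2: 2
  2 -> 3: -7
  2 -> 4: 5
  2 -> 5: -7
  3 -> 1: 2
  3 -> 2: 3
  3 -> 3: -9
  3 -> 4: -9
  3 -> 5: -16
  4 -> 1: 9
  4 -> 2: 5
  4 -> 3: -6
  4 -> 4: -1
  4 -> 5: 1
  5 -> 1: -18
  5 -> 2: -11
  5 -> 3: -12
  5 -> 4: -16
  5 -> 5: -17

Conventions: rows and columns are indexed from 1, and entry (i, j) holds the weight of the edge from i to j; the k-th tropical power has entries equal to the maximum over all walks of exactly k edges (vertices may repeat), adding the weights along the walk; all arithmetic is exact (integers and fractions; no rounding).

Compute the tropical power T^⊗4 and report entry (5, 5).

T^⊗2:
  [7, 8, 3, 3, 0]
  [14, 10, 13, 7, 10]
  [11, 5, 7, 8, 4]
  [13, 7, 14, 10, 11]
  [-3, -9, -13, -6, -15]
T^⊗3:
  [16, 10, 12, 13, 9]
  [18, 16, 19, 15, 16]
  [17, 13, 16, 10, 13]
  [19, 17, 18, 12, 15]
  [3, -1, 2, -4, -1]
T^⊗4:
  [22, 18, 21, 15, 18]
  [24, 22, 23, 21, 20]
  [21, 19, 22, 18, 19]
  [25, 21, 24, 22, 21]
  [7, 5, 8, 4, 5]
Key observation: the optimum is the walk 5->2->4->1->5, with weight (-11) + 5 + 9 + 2 = 5.
Optimal value attained by: walk 5->2->4->1->5.
Answer: (T^⊗4)[5][5] = 5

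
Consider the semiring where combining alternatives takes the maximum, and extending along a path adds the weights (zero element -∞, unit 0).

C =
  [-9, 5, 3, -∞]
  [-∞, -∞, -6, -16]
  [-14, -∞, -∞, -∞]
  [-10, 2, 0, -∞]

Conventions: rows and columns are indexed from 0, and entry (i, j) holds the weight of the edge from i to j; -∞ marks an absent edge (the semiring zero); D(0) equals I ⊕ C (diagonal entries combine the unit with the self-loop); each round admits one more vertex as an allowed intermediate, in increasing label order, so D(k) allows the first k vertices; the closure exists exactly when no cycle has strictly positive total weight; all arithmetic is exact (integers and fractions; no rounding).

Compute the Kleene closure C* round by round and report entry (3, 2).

D(0):
  [0, 5, 3, -∞]
  [-∞, 0, -6, -16]
  [-14, -∞, 0, -∞]
  [-10, 2, 0, 0]
D(1):
  [0, 5, 3, -∞]
  [-∞, 0, -6, -16]
  [-14, -9, 0, -∞]
  [-10, 2, 0, 0]
D(2):
  [0, 5, 3, -11]
  [-∞, 0, -6, -16]
  [-14, -9, 0, -25]
  [-10, 2, 0, 0]
D(3):
  [0, 5, 3, -11]
  [-20, 0, -6, -16]
  [-14, -9, 0, -25]
  [-10, 2, 0, 0]
D(4):
  [0, 5, 3, -11]
  [-20, 0, -6, -16]
  [-14, -9, 0, -25]
  [-10, 2, 0, 0]
Answer: C*[3][2] = 0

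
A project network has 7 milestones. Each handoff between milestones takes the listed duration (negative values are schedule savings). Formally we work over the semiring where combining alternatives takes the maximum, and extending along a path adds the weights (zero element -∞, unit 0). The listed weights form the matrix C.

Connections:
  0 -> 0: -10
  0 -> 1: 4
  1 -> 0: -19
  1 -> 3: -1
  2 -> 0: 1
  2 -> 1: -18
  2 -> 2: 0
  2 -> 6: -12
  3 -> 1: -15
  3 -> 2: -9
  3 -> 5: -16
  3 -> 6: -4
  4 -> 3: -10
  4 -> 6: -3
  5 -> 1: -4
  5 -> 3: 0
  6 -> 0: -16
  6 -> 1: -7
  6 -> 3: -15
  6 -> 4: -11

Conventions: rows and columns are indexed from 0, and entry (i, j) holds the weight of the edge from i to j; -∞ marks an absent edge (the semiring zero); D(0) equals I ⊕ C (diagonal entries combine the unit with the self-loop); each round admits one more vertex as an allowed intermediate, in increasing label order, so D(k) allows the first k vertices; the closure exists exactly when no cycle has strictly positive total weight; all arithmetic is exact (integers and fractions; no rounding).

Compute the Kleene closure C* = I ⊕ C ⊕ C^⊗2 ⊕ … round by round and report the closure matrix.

D(0):
  [0, 4, -∞, -∞, -∞, -∞, -∞]
  [-19, 0, -∞, -1, -∞, -∞, -∞]
  [1, -18, 0, -∞, -∞, -∞, -12]
  [-∞, -15, -9, 0, -∞, -16, -4]
  [-∞, -∞, -∞, -10, 0, -∞, -3]
  [-∞, -4, -∞, 0, -∞, 0, -∞]
  [-16, -7, -∞, -15, -11, -∞, 0]
D(1):
  [0, 4, -∞, -∞, -∞, -∞, -∞]
  [-19, 0, -∞, -1, -∞, -∞, -∞]
  [1, 5, 0, -∞, -∞, -∞, -12]
  [-∞, -15, -9, 0, -∞, -16, -4]
  [-∞, -∞, -∞, -10, 0, -∞, -3]
  [-∞, -4, -∞, 0, -∞, 0, -∞]
  [-16, -7, -∞, -15, -11, -∞, 0]
D(2):
  [0, 4, -∞, 3, -∞, -∞, -∞]
  [-19, 0, -∞, -1, -∞, -∞, -∞]
  [1, 5, 0, 4, -∞, -∞, -12]
  [-34, -15, -9, 0, -∞, -16, -4]
  [-∞, -∞, -∞, -10, 0, -∞, -3]
  [-23, -4, -∞, 0, -∞, 0, -∞]
  [-16, -7, -∞, -8, -11, -∞, 0]
D(3):
  [0, 4, -∞, 3, -∞, -∞, -∞]
  [-19, 0, -∞, -1, -∞, -∞, -∞]
  [1, 5, 0, 4, -∞, -∞, -12]
  [-8, -4, -9, 0, -∞, -16, -4]
  [-∞, -∞, -∞, -10, 0, -∞, -3]
  [-23, -4, -∞, 0, -∞, 0, -∞]
  [-16, -7, -∞, -8, -11, -∞, 0]
D(4):
  [0, 4, -6, 3, -∞, -13, -1]
  [-9, 0, -10, -1, -∞, -17, -5]
  [1, 5, 0, 4, -∞, -12, 0]
  [-8, -4, -9, 0, -∞, -16, -4]
  [-18, -14, -19, -10, 0, -26, -3]
  [-8, -4, -9, 0, -∞, 0, -4]
  [-16, -7, -17, -8, -11, -24, 0]
D(5):
  [0, 4, -6, 3, -∞, -13, -1]
  [-9, 0, -10, -1, -∞, -17, -5]
  [1, 5, 0, 4, -∞, -12, 0]
  [-8, -4, -9, 0, -∞, -16, -4]
  [-18, -14, -19, -10, 0, -26, -3]
  [-8, -4, -9, 0, -∞, 0, -4]
  [-16, -7, -17, -8, -11, -24, 0]
D(6):
  [0, 4, -6, 3, -∞, -13, -1]
  [-9, 0, -10, -1, -∞, -17, -5]
  [1, 5, 0, 4, -∞, -12, 0]
  [-8, -4, -9, 0, -∞, -16, -4]
  [-18, -14, -19, -10, 0, -26, -3]
  [-8, -4, -9, 0, -∞, 0, -4]
  [-16, -7, -17, -8, -11, -24, 0]
D(7):
  [0, 4, -6, 3, -12, -13, -1]
  [-9, 0, -10, -1, -16, -17, -5]
  [1, 5, 0, 4, -11, -12, 0]
  [-8, -4, -9, 0, -15, -16, -4]
  [-18, -10, -19, -10, 0, -26, -3]
  [-8, -4, -9, 0, -15, 0, -4]
  [-16, -7, -17, -8, -11, -24, 0]
Answer: C* = [[0, 4, -6, 3, -12, -13, -1], [-9, 0, -10, -1, -16, -17, -5], [1, 5, 0, 4, -11, -12, 0], [-8, -4, -9, 0, -15, -16, -4], [-18, -10, -19, -10, 0, -26, -3], [-8, -4, -9, 0, -15, 0, -4], [-16, -7, -17, -8, -11, -24, 0]]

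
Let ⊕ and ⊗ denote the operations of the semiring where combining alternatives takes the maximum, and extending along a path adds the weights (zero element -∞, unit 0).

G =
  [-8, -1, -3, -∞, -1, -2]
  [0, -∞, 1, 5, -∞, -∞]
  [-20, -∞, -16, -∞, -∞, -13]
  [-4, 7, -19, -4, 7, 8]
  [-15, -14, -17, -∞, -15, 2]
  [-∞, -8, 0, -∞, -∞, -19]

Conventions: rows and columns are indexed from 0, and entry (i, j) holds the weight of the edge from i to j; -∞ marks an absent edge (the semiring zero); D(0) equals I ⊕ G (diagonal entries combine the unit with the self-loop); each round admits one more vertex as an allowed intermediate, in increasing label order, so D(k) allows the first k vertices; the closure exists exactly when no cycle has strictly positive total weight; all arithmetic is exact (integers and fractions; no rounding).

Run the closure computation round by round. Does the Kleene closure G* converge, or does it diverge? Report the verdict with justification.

D(0):
  [0, -1, -3, -∞, -1, -2]
  [0, 0, 1, 5, -∞, -∞]
  [-20, -∞, 0, -∞, -∞, -13]
  [-4, 7, -19, 0, 7, 8]
  [-15, -14, -17, -∞, 0, 2]
  [-∞, -8, 0, -∞, -∞, 0]
D(1):
  [0, -1, -3, -∞, -1, -2]
  [0, 0, 1, 5, -1, -2]
  [-20, -21, 0, -∞, -21, -13]
  [-4, 7, -7, 0, 7, 8]
  [-15, -14, -17, -∞, 0, 2]
  [-∞, -8, 0, -∞, -∞, 0]
Detection: at round 2, diagonal entry (3, 3) turns strictly positive.
Key observation: the cycle 3->1->3 has total weight 7 + 5, which is strictly positive.
Answer: DIVERGES — positive cycle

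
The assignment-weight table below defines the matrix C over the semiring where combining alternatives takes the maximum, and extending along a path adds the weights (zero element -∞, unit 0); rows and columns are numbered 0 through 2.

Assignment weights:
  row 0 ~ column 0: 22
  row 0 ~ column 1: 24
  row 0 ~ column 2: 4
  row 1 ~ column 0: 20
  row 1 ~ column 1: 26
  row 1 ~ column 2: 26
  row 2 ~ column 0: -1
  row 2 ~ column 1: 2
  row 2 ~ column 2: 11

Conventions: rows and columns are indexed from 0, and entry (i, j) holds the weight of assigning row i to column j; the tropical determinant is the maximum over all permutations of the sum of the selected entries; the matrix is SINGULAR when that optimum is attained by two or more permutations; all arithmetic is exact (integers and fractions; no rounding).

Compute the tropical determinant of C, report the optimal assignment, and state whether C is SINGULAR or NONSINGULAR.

σ = (0, 1, 2): 22 + 26 + 11 = 59
σ = (0, 2, 1): 22 + 26 + 2 = 50
σ = (1, 0, 2): 24 + 20 + 11 = 55
σ = (1, 2, 0): 24 + 26 + (-1) = 49
σ = (2, 0, 1): 4 + 20 + 2 = 26
σ = (2, 1, 0): 4 + 26 + (-1) = 29
Optimal value attained by: σ = (0, 1, 2).
Answer: det⊕(C) = 59; verdict: NONSINGULAR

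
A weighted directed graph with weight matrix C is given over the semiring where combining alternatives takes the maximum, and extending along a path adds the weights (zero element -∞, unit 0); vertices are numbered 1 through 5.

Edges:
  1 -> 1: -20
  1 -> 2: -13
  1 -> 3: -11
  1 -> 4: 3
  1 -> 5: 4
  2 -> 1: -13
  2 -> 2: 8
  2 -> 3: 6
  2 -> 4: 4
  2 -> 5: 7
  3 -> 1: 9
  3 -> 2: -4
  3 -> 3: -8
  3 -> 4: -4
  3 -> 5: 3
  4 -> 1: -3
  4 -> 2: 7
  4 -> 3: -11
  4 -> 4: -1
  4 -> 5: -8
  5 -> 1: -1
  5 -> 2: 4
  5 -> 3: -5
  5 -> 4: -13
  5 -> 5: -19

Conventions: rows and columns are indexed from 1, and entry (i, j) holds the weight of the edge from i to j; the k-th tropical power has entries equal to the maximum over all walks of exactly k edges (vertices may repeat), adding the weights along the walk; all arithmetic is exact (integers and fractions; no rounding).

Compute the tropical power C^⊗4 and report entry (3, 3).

C^⊗2:
  [3, 10, -1, 2, -5]
  [15, 16, 14, 12, 15]
  [2, 7, 2, 12, 13]
  [-2, 15, 13, 11, 14]
  [4, 12, 10, 8, 11]
C^⊗3:
  [8, 18, 16, 14, 17]
  [23, 24, 22, 20, 23]
  [12, 19, 13, 11, 14]
  [22, 23, 21, 19, 22]
  [19, 20, 18, 16, 19]
C^⊗4:
  [25, 26, 24, 22, 25]
  [31, 32, 30, 28, 31]
  [22, 27, 25, 23, 26]
  [30, 31, 29, 27, 30]
  [27, 28, 26, 24, 27]
Key observation: the optimum is the walk 3->1->4->2->3, with weight 9 + 3 + 7 + 6 = 25.
Optimal value attained by: walk 3->1->4->2->3.
Answer: (C^⊗4)[3][3] = 25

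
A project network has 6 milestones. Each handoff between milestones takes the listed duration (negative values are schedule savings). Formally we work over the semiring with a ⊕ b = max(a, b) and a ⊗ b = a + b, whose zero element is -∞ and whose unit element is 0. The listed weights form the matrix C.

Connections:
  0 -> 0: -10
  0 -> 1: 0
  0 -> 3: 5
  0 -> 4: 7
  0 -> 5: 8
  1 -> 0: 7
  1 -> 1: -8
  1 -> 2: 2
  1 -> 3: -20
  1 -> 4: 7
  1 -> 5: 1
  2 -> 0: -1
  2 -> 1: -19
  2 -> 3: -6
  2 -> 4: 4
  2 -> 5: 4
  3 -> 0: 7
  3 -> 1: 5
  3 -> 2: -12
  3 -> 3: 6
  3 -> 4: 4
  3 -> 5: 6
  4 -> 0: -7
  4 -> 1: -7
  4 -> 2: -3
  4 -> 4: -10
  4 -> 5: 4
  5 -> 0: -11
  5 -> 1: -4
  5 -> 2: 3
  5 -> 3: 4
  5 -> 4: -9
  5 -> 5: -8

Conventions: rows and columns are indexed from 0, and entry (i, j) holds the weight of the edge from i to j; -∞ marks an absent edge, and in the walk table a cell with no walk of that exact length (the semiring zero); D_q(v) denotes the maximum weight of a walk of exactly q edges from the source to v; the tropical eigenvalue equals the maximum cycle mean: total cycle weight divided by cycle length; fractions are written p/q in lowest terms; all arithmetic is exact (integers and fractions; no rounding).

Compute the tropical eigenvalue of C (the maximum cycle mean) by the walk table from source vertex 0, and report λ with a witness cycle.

q=0: [0, -∞, -∞, -∞, -∞, -∞]
q=1: [-10, 0, -∞, 5, 7, 8]
q=2: [12, 10, 11, 12, 9, 11]
q=3: [19, 17, 14, 18, 19, 20]
q=4: [25, 23, 23, 24, 26, 27]
q=5: [31, 29, 30, 31, 32, 33]
q=6: [38, 36, 36, 37, 38, 39]
Optimal cycle mean attained by: cycle 0->5->3->0, total 8 + 4 + 7, length 3.
Answer: λ = 19/3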